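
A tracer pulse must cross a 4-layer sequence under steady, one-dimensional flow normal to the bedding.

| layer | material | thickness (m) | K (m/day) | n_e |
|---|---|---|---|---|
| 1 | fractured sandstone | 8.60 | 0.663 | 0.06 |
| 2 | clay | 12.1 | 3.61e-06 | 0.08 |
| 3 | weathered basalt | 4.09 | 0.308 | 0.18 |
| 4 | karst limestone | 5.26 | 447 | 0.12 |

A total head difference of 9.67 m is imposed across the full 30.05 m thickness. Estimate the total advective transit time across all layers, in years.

With flow normal to the layers, continuity requires the same specific discharge q through every layer.
Σ(b_i/K_i) = 8.60/0.663 + 12.1/3.61e-06 + 4.09/0.308 + 5.26/447 = 3.352e+06 d.
q = Δh / Σ(b_i/K_i) = 9.67 / 3.352e+06 = 2.885e-06 m/day.
In each layer the seepage velocity is v_i = q/n_i, so the layer transit time is t_i = b_i·n_i / q:
  layer 1 (fractured sandstone): t_1 = 8.60 × 0.06 / 2.885e-06 = 1.789e+05 d
  layer 2 (clay): t_2 = 12.1 × 0.08 / 2.885e-06 = 3.355e+05 d
  layer 3 (weathered basalt): t_3 = 4.09 × 0.18 / 2.885e-06 = 2.552e+05 d
  layer 4 (karst limestone): t_4 = 5.26 × 0.12 / 2.885e-06 = 2.188e+05 d
Total t = Σ t_i = 9.884e+05 days = 2706 years.

2710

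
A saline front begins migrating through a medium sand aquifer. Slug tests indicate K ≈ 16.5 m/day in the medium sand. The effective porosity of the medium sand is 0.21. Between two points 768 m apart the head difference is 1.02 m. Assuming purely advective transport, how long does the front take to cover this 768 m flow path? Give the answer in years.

Hydraulic gradient i = Δh / L = 1.02 / 768 = 0.001328.
Darcy flux q = K · i = 16.50 × 0.001328 = 0.02191 m/day.
Seepage velocity v = q / n_e = 0.02191 / 0.21 = 0.1044 m/day.
Travel time t = L / v = 768 / 0.1044 = 7360 days = 20.15 years.

20.1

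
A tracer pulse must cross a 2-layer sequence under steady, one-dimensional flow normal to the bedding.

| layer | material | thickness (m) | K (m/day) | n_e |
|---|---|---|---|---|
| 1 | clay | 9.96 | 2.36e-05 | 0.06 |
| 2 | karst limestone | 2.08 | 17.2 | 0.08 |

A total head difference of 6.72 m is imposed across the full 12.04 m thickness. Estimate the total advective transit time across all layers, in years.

131

With flow normal to the layers, continuity requires the same specific discharge q through every layer.
Σ(b_i/K_i) = 9.96/2.36e-05 + 2.08/17.2 = 4.220e+05 d.
q = Δh / Σ(b_i/K_i) = 6.72 / 4.220e+05 = 1.592e-05 m/day.
In each layer the seepage velocity is v_i = q/n_i, so the layer transit time is t_i = b_i·n_i / q:
  layer 1 (clay): t_1 = 9.96 × 0.06 / 1.592e-05 = 37531 d
  layer 2 (karst limestone): t_2 = 2.08 × 0.08 / 1.592e-05 = 10450 d
Total t = Σ t_i = 47981 days = 131.4 years.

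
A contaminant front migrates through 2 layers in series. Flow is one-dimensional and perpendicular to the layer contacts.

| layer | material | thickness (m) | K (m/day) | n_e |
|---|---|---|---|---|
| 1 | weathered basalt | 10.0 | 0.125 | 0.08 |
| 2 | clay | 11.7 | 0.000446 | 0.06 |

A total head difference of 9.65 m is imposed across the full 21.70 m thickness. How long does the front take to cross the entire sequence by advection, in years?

With flow normal to the layers, continuity requires the same specific discharge q through every layer.
Σ(b_i/K_i) = 10.0/0.125 + 11.7/0.000446 = 26313 d.
q = Δh / Σ(b_i/K_i) = 9.65 / 26313 = 0.0003667 m/day.
In each layer the seepage velocity is v_i = q/n_i, so the layer transit time is t_i = b_i·n_i / q:
  layer 1 (weathered basalt): t_1 = 10.0 × 0.08 / 0.0003667 = 2181 d
  layer 2 (clay): t_2 = 11.7 × 0.06 / 0.0003667 = 1914 d
Total t = Σ t_i = 4096 days = 11.21 years.

11.2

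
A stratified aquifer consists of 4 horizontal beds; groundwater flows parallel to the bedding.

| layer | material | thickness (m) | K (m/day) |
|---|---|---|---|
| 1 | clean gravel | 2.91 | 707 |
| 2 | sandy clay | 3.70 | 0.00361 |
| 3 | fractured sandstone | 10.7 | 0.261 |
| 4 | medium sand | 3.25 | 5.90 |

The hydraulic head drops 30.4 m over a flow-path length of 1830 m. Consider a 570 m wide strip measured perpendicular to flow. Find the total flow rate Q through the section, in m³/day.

19700

Flow is parallel to layering, so each bed carries its own Darcy discharge and the transmissivities add.
Σ(K_i·b_i) = 707×2.91 + 0.00361×3.70 + 0.261×10.7 + 5.90×3.25 = 2079 m²/day.
Hydraulic gradient i = Δh / L = 30.4 / 1830 = 0.01661.
Q = Σ(K_i·b_i) · W · i = 2079 × 570 × 0.01661 = 19689 m³/day.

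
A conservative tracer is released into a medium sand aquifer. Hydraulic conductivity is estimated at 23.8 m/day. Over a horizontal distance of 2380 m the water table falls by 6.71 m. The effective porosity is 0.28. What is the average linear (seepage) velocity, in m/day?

0.240

Hydraulic gradient i = Δh / L = 6.71 / 2380 = 0.002819.
Darcy flux q = K · i = 23.80 × 0.002819 = 0.06710 m/day.
Seepage velocity v = q / n_e = 0.06710 / 0.28 = 0.2396 m/day.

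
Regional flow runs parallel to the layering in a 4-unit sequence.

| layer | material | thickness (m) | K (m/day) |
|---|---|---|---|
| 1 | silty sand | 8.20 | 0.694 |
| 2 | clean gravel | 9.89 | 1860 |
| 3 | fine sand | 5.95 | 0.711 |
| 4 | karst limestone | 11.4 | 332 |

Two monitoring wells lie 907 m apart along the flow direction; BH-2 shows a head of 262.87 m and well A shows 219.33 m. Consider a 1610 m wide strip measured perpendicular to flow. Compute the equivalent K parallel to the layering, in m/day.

Flow is parallel to layering, so each bed carries its own Darcy discharge and the transmissivities add.
Σ(K_i·b_i) = 0.694×8.20 + 1860×9.89 + 0.711×5.95 + 332×11.4 = 22190 m²/day.
Total thickness b = 35.44 m, so K_eq = Σ(K_i·b_i)/b = 626.1 m/day.

626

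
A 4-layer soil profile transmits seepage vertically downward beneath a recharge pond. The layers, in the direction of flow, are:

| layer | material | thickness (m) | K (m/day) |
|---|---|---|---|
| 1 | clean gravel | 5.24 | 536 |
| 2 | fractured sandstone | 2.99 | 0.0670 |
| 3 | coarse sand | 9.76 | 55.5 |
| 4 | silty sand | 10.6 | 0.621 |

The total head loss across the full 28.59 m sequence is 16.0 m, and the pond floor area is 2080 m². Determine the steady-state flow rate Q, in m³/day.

538

Flow is perpendicular to layering, so the layers act in series and the equivalent K is the thickness-weighted harmonic mean.
Total thickness L = 5.24 + 2.99 + 9.76 + 10.6 = 28.59 m.
Σ(b_i/K_i) = 5.24/536 + 2.99/0.0670 + 9.76/55.5 + 10.6/0.621 = 61.88 d.
K_eq = L / Σ(b_i/K_i) = 28.59 / 61.88 = 0.4620 m/day.
Q = K_eq · A · (Δh/L) = 0.4620 × 2080 × (16.0/28.59) = 537.8 m³/day.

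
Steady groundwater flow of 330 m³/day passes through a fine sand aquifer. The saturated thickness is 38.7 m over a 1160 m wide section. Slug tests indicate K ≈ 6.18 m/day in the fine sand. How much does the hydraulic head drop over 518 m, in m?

0.616

Cross-sectional area A = 1160 × 38.7 = 44892 m².
From Q = K·A·i, i = Q / (K·A) = 330 / (6.180 × 44892) = 0.001189.
Head loss Δh = i · L = 0.001189 × 518 = 0.6161 m.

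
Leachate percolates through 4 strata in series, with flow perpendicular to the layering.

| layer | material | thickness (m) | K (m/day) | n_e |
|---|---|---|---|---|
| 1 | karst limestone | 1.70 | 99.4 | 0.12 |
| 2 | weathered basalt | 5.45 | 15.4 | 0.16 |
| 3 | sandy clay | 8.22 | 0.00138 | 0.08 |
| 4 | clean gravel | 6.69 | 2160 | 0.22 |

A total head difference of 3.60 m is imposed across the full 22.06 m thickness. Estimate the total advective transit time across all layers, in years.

With flow normal to the layers, continuity requires the same specific discharge q through every layer.
Σ(b_i/K_i) = 1.70/99.4 + 5.45/15.4 + 8.22/0.00138 + 6.69/2160 = 5957 d.
q = Δh / Σ(b_i/K_i) = 3.60 / 5957 = 0.0006043 m/day.
In each layer the seepage velocity is v_i = q/n_i, so the layer transit time is t_i = b_i·n_i / q:
  layer 1 (karst limestone): t_1 = 1.70 × 0.12 / 0.0006043 = 337.6 d
  layer 2 (weathered basalt): t_2 = 5.45 × 0.16 / 0.0006043 = 1443 d
  layer 3 (sandy clay): t_3 = 8.22 × 0.08 / 0.0006043 = 1088 d
  layer 4 (clean gravel): t_4 = 6.69 × 0.22 / 0.0006043 = 2435 d
Total t = Σ t_i = 5304 days = 14.52 years.

14.5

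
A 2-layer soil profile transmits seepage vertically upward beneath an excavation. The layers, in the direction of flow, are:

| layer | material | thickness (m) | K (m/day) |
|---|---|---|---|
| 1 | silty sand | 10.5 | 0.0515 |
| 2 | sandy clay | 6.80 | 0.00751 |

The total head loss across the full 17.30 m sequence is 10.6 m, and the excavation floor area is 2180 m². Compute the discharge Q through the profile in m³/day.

20.8

Flow is perpendicular to layering, so the layers act in series and the equivalent K is the thickness-weighted harmonic mean.
Total thickness L = 10.5 + 6.80 = 17.30 m.
Σ(b_i/K_i) = 10.5/0.0515 + 6.80/0.00751 = 1109 d.
K_eq = L / Σ(b_i/K_i) = 17.30 / 1109 = 0.01559 m/day.
Q = K_eq · A · (Δh/L) = 0.01559 × 2180 × (10.6/17.30) = 20.83 m³/day.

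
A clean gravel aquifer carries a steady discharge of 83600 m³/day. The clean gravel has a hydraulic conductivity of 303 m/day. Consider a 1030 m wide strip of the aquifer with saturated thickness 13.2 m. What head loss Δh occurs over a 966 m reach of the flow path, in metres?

19.6

Cross-sectional area A = 1030 × 13.2 = 13596 m².
From Q = K·A·i, i = Q / (K·A) = 83600 / (303.0 × 13596) = 0.02029.
Head loss Δh = i · L = 0.02029 × 966 = 19.60 m.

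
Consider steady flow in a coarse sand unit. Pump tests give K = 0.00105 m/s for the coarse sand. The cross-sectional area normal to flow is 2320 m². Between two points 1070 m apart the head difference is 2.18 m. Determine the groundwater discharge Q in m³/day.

429

Convert K: 0.00105 m/s × 86400 = 90.72 m/day.
Hydraulic gradient i = Δh / L = 2.18 / 1070 = 0.002037.
Darcy's law: Q = K · A · i = 90.72 × 2320 × 0.002037 = 428.8 m³/day.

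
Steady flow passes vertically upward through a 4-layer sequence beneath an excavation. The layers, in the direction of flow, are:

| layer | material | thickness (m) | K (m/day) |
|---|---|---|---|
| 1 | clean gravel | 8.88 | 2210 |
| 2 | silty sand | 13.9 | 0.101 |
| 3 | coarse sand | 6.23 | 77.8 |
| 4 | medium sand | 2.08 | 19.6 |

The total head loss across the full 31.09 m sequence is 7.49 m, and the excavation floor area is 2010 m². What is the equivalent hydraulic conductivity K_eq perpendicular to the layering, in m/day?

0.226

Flow is perpendicular to layering, so the layers act in series and the equivalent K is the thickness-weighted harmonic mean.
Total thickness L = 8.88 + 13.9 + 6.23 + 2.08 = 31.09 m.
Σ(b_i/K_i) = 8.88/2210 + 13.9/0.101 + 6.23/77.8 + 2.08/19.6 = 137.8 d.
K_eq = L / Σ(b_i/K_i) = 31.09 / 137.8 = 0.2256 m/day.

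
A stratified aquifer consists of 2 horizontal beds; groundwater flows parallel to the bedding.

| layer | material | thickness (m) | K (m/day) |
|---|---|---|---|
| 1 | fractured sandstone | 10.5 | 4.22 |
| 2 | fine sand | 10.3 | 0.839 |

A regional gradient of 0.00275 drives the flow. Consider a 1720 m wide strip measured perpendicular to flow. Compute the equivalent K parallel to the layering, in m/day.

2.55

Flow is parallel to layering, so each bed carries its own Darcy discharge and the transmissivities add.
Σ(K_i·b_i) = 4.22×10.5 + 0.839×10.3 = 52.95 m²/day.
Total thickness b = 20.80 m, so K_eq = Σ(K_i·b_i)/b = 2.546 m/day.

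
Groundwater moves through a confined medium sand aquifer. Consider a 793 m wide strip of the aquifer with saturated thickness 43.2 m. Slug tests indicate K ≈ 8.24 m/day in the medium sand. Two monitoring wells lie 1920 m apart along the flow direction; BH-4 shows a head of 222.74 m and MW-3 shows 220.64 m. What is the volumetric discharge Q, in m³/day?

Cross-sectional area A = 793 × 43.2 = 34258 m².
Hydraulic gradient i = (222.74 − 220.64) / 1920 = 2.1 / 1920 = 0.001094.
Darcy's law: Q = K · A · i = 8.240 × 34258 × 0.001094 = 308.7 m³/day.

309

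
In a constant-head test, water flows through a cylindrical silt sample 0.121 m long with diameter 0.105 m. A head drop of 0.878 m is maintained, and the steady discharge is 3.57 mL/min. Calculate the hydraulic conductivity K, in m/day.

Cross-sectional area A = π·(d/2)² = π × (0.105/2)² = 0.008659 m².
Convert discharge: 3.57 mL/min = 5.950e-08 m³/s.
Darcy's law rearranged: K = Q·L / (A·Δh) = 5.950e-08 × 0.121 / (0.008659 × 0.878) = 9.470e-07 m/s = 0.08182 m/day.

0.0818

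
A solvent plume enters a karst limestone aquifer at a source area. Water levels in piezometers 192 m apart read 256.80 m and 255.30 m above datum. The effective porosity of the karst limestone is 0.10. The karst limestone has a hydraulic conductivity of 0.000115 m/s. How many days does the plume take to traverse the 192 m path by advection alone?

247

Convert K: 0.000115 m/s × 86400 = 9.936 m/day.
Hydraulic gradient i = (256.80 − 255.30) / 192 = 1.5 / 192 = 0.007812.
Darcy flux q = K · i = 9.936 × 0.007812 = 0.07762 m/day.
Seepage velocity v = q / n_e = 0.07762 / 0.10 = 0.7762 m/day.
Travel time t = L / v = 192 / 0.7762 = 247.3 days.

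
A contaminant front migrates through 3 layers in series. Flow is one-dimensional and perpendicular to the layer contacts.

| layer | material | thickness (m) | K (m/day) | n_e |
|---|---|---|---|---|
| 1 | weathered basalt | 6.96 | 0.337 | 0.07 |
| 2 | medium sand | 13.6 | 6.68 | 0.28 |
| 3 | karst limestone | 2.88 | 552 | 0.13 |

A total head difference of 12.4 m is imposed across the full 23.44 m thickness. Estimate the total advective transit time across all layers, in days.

8.55

With flow normal to the layers, continuity requires the same specific discharge q through every layer.
Σ(b_i/K_i) = 6.96/0.337 + 13.6/6.68 + 2.88/552 = 22.69 d.
q = Δh / Σ(b_i/K_i) = 12.4 / 22.69 = 0.5464 m/day.
In each layer the seepage velocity is v_i = q/n_i, so the layer transit time is t_i = b_i·n_i / q:
  layer 1 (weathered basalt): t_1 = 6.96 × 0.07 / 0.5464 = 0.8917 d
  layer 2 (medium sand): t_2 = 13.6 × 0.28 / 0.5464 = 6.969 d
  layer 3 (karst limestone): t_3 = 2.88 × 0.13 / 0.5464 = 0.6852 d
Total t = Σ t_i = 8.546 days.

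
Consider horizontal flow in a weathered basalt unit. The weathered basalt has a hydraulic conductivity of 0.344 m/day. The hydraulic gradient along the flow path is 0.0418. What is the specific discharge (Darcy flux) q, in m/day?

Hydraulic gradient i = 0.0418.
Specific discharge q = K · i = 0.3440 × 0.04180 = 0.01438 m/day.

0.0144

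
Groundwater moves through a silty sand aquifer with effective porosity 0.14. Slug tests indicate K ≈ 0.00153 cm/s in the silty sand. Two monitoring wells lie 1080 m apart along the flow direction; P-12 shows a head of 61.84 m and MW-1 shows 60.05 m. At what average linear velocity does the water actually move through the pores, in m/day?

0.0156

Convert K: 0.00153 cm/s × 864 = 1.322 m/day.
Hydraulic gradient i = (61.84 − 60.05) / 1080 = 1.79 / 1080 = 0.001657.
Darcy flux q = K · i = 1.322 × 0.001657 = 0.002191 m/day.
Seepage velocity v = q / n_e = 0.002191 / 0.14 = 0.01565 m/day.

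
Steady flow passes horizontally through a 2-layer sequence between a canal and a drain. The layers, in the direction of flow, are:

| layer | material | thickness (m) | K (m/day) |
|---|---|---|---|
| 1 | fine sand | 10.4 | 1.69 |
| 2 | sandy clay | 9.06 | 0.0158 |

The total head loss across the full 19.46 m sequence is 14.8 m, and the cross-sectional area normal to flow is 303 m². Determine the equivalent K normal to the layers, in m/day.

Flow is perpendicular to layering, so the layers act in series and the equivalent K is the thickness-weighted harmonic mean.
Total thickness L = 10.4 + 9.06 = 19.46 m.
Σ(b_i/K_i) = 10.4/1.69 + 9.06/0.0158 = 579.6 d.
K_eq = L / Σ(b_i/K_i) = 19.46 / 579.6 = 0.03358 m/day.

0.0336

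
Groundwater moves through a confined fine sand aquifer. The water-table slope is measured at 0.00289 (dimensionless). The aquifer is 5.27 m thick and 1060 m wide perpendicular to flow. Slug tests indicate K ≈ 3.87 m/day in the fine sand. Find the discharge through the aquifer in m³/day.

62.5

Cross-sectional area A = 1060 × 5.27 = 5586 m².
Hydraulic gradient i = 0.00289.
Darcy's law: Q = K · A · i = 3.870 × 5586 × 0.002890 = 62.48 m³/day.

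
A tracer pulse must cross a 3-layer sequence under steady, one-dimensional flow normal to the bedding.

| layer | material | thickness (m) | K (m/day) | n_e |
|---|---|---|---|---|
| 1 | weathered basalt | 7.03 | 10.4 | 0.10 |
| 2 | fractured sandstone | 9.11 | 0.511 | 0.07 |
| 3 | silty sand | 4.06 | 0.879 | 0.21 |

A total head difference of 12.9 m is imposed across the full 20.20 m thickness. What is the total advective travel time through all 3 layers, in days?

With flow normal to the layers, continuity requires the same specific discharge q through every layer.
Σ(b_i/K_i) = 7.03/10.4 + 9.11/0.511 + 4.06/0.879 = 23.12 d.
q = Δh / Σ(b_i/K_i) = 12.9 / 23.12 = 0.5579 m/day.
In each layer the seepage velocity is v_i = q/n_i, so the layer transit time is t_i = b_i·n_i / q:
  layer 1 (weathered basalt): t_1 = 7.03 × 0.10 / 0.5579 = 1.260 d
  layer 2 (fractured sandstone): t_2 = 9.11 × 0.07 / 0.5579 = 1.143 d
  layer 3 (silty sand): t_3 = 4.06 × 0.21 / 0.5579 = 1.528 d
Total t = Σ t_i = 3.931 days.

3.93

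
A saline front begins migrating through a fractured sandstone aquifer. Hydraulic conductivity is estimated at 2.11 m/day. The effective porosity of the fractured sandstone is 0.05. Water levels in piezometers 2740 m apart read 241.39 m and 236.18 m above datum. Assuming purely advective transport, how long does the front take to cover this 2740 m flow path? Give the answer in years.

93.5

Hydraulic gradient i = (241.39 − 236.18) / 2740 = 5.21 / 2740 = 0.001901.
Darcy flux q = K · i = 2.110 × 0.001901 = 0.004012 m/day.
Seepage velocity v = q / n_e = 0.004012 / 0.05 = 0.08024 m/day.
Travel time t = L / v = 2740 / 0.08024 = 34147 days = 93.49 years.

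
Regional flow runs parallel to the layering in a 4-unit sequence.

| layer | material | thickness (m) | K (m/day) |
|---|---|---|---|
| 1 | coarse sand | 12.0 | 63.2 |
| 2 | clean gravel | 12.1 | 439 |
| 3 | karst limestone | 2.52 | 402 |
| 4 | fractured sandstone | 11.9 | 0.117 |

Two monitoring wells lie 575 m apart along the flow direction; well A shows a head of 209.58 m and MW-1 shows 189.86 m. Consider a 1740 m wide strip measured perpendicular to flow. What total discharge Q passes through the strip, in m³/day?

423000

Flow is parallel to layering, so each bed carries its own Darcy discharge and the transmissivities add.
Σ(K_i·b_i) = 63.2×12.0 + 439×12.1 + 402×2.52 + 0.117×11.9 = 7085 m²/day.
Hydraulic gradient i = (209.58 − 189.86) / 575 = 19.72 / 575 = 0.03430.
Q = Σ(K_i·b_i) · W · i = 7085 × 1740 × 0.03430 = 4.228e+05 m³/day.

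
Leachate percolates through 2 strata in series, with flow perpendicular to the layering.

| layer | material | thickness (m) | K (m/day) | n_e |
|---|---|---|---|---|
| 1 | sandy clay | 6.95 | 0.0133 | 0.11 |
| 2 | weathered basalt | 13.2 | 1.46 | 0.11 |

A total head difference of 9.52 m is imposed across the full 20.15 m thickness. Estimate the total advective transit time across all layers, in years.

0.339

With flow normal to the layers, continuity requires the same specific discharge q through every layer.
Σ(b_i/K_i) = 6.95/0.0133 + 13.2/1.46 = 531.6 d.
q = Δh / Σ(b_i/K_i) = 9.52 / 531.6 = 0.01791 m/day.
In each layer the seepage velocity is v_i = q/n_i, so the layer transit time is t_i = b_i·n_i / q:
  layer 1 (sandy clay): t_1 = 6.95 × 0.11 / 0.01791 = 42.69 d
  layer 2 (weathered basalt): t_2 = 13.2 × 0.11 / 0.01791 = 81.08 d
Total t = Σ t_i = 123.8 days = 0.3389 years.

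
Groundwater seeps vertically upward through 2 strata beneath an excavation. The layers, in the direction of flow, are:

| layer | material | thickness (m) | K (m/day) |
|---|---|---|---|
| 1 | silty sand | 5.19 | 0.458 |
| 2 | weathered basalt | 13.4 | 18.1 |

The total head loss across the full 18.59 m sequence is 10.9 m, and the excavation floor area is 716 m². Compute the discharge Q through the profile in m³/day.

646

Flow is perpendicular to layering, so the layers act in series and the equivalent K is the thickness-weighted harmonic mean.
Total thickness L = 5.19 + 13.4 = 18.59 m.
Σ(b_i/K_i) = 5.19/0.458 + 13.4/18.1 = 12.07 d.
K_eq = L / Σ(b_i/K_i) = 18.59 / 12.07 = 1.540 m/day.
Q = K_eq · A · (Δh/L) = 1.540 × 716 × (10.9/18.59) = 646.5 m³/day.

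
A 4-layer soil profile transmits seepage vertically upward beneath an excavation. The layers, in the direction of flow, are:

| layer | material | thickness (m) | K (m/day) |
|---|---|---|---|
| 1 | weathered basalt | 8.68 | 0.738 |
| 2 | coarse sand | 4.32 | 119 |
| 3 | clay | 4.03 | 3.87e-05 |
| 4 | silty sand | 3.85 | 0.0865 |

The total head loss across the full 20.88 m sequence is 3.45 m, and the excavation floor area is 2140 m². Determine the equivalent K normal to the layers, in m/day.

0.000200

Flow is perpendicular to layering, so the layers act in series and the equivalent K is the thickness-weighted harmonic mean.
Total thickness L = 8.68 + 4.32 + 4.03 + 3.85 = 20.88 m.
Σ(b_i/K_i) = 8.68/0.738 + 4.32/119 + 4.03/3.87e-05 + 3.85/0.0865 = 1.042e+05 d.
K_eq = L / Σ(b_i/K_i) = 20.88 / 1.042e+05 = 0.0002004 m/day.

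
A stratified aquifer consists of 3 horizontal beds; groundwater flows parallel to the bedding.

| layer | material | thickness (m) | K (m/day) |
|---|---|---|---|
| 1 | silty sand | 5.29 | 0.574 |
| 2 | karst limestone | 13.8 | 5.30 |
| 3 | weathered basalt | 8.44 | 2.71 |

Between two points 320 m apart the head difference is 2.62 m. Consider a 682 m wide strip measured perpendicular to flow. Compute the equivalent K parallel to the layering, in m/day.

3.60

Flow is parallel to layering, so each bed carries its own Darcy discharge and the transmissivities add.
Σ(K_i·b_i) = 0.574×5.29 + 5.30×13.8 + 2.71×8.44 = 99.05 m²/day.
Total thickness b = 27.53 m, so K_eq = Σ(K_i·b_i)/b = 3.598 m/day.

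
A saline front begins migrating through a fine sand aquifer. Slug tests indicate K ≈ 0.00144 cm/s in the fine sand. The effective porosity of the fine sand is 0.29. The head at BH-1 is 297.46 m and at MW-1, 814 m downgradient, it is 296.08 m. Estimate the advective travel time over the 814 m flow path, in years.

Convert K: 0.00144 cm/s × 864 = 1.244 m/day.
Hydraulic gradient i = (297.46 − 296.08) / 814 = 1.38 / 814 = 0.001695.
Darcy flux q = K · i = 1.244 × 0.001695 = 0.002109 m/day.
Seepage velocity v = q / n_e = 0.002109 / 0.29 = 0.007273 m/day.
Travel time t = L / v = 814 / 0.007273 = 1.119e+05 days = 306.4 years.

306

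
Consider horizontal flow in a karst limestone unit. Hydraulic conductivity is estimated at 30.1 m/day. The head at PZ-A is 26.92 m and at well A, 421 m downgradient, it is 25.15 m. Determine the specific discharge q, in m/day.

0.127

Hydraulic gradient i = (26.92 − 25.15) / 421 = 1.77 / 421 = 0.004204.
Specific discharge q = K · i = 30.10 × 0.004204 = 0.1265 m/day.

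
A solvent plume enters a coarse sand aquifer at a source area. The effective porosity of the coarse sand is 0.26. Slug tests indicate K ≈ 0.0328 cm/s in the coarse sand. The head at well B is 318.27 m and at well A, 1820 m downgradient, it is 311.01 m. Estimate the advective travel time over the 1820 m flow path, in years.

Convert K: 0.0328 cm/s × 864 = 28.34 m/day.
Hydraulic gradient i = (318.27 − 311.01) / 1820 = 7.26 / 1820 = 0.003989.
Darcy flux q = K · i = 28.34 × 0.003989 = 0.1130 m/day.
Seepage velocity v = q / n_e = 0.1130 / 0.26 = 0.4348 m/day.
Travel time t = L / v = 1820 / 0.4348 = 4186 days = 11.46 years.

11.5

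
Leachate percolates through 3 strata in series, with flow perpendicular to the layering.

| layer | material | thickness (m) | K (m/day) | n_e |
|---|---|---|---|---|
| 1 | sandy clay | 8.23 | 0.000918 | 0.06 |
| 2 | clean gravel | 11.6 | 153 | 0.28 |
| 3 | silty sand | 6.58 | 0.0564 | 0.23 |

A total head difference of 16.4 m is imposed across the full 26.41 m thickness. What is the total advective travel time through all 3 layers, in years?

With flow normal to the layers, continuity requires the same specific discharge q through every layer.
Σ(b_i/K_i) = 8.23/0.000918 + 11.6/153 + 6.58/0.0564 = 9082 d.
q = Δh / Σ(b_i/K_i) = 16.4 / 9082 = 0.001806 m/day.
In each layer the seepage velocity is v_i = q/n_i, so the layer transit time is t_i = b_i·n_i / q:
  layer 1 (sandy clay): t_1 = 8.23 × 0.06 / 0.001806 = 273.5 d
  layer 2 (clean gravel): t_2 = 11.6 × 0.28 / 0.001806 = 1799 d
  layer 3 (silty sand): t_3 = 6.58 × 0.23 / 0.001806 = 838.1 d
Total t = Σ t_i = 2910 days = 7.968 years.

7.97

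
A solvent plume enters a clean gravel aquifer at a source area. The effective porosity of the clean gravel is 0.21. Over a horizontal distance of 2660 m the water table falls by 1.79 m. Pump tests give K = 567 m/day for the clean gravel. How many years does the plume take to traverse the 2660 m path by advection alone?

Hydraulic gradient i = Δh / L = 1.79 / 2660 = 0.0006729.
Darcy flux q = K · i = 567.0 × 0.0006729 = 0.3816 m/day.
Seepage velocity v = q / n_e = 0.3816 / 0.21 = 1.817 m/day.
Travel time t = L / v = 2660 / 1.817 = 1464 days = 4.008 years.

4.01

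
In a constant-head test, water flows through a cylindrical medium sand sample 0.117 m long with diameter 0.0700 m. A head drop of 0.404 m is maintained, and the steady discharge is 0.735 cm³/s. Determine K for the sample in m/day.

4.78

Cross-sectional area A = π·(d/2)² = π × (0.0700/2)² = 0.003848 m².
Convert discharge: 0.735 cm³/s = 7.350e-07 m³/s.
Darcy's law rearranged: K = Q·L / (A·Δh) = 7.350e-07 × 0.117 / (0.003848 × 0.404) = 5.531e-05 m/s = 4.779 m/day.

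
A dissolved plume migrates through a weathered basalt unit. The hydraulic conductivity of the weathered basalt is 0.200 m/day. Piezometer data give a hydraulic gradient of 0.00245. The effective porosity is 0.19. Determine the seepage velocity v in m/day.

Hydraulic gradient i = 0.00245.
Darcy flux q = K · i = 0.2000 × 0.002450 = 0.0004900 m/day.
Seepage velocity v = q / n_e = 0.0004900 / 0.19 = 0.002579 m/day.

0.00258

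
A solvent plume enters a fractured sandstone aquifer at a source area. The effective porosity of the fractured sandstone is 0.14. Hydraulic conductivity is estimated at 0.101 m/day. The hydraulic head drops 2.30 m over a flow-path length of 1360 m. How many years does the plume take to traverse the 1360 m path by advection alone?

3050

Hydraulic gradient i = Δh / L = 2.30 / 1360 = 0.001691.
Darcy flux q = K · i = 0.1010 × 0.001691 = 0.0001708 m/day.
Seepage velocity v = q / n_e = 0.0001708 / 0.14 = 0.001220 m/day.
Travel time t = L / v = 1360 / 0.001220 = 1.115e+06 days = 3052 years.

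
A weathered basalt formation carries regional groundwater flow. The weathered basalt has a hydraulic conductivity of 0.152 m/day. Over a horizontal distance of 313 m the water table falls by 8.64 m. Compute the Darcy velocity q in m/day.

0.00420

Hydraulic gradient i = Δh / L = 8.64 / 313 = 0.02760.
Specific discharge q = K · i = 0.1520 × 0.02760 = 0.004196 m/day.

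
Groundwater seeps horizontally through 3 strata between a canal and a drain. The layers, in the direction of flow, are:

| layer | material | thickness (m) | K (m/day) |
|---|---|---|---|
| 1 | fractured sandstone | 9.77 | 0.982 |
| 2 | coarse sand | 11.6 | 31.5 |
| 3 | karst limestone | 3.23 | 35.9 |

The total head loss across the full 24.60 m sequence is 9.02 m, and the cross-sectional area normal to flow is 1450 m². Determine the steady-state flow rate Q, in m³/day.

Flow is perpendicular to layering, so the layers act in series and the equivalent K is the thickness-weighted harmonic mean.
Total thickness L = 9.77 + 11.6 + 3.23 = 24.60 m.
Σ(b_i/K_i) = 9.77/0.982 + 11.6/31.5 + 3.23/35.9 = 10.41 d.
K_eq = L / Σ(b_i/K_i) = 24.60 / 10.41 = 2.364 m/day.
Q = K_eq · A · (Δh/L) = 2.364 × 1450 × (9.02/24.60) = 1257 m³/day.

1260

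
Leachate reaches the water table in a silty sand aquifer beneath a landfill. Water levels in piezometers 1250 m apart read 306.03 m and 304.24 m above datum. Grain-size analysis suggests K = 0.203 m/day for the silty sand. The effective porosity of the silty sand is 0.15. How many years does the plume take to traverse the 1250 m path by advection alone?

1770

Hydraulic gradient i = (306.03 − 304.24) / 1250 = 1.79 / 1250 = 0.001432.
Darcy flux q = K · i = 0.2030 × 0.001432 = 0.0002907 m/day.
Seepage velocity v = q / n_e = 0.0002907 / 0.15 = 0.001938 m/day.
Travel time t = L / v = 1250 / 0.001938 = 6.450e+05 days = 1766 years.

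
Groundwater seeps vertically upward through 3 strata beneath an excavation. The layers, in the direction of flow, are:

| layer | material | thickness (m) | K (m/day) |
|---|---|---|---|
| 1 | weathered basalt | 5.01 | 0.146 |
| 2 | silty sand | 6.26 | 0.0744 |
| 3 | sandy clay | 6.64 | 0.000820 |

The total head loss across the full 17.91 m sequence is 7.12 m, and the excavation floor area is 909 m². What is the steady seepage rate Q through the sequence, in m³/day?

Flow is perpendicular to layering, so the layers act in series and the equivalent K is the thickness-weighted harmonic mean.
Total thickness L = 5.01 + 6.26 + 6.64 = 17.91 m.
Σ(b_i/K_i) = 5.01/0.146 + 6.26/0.0744 + 6.64/0.000820 = 8216 d.
K_eq = L / Σ(b_i/K_i) = 17.91 / 8216 = 0.002180 m/day.
Q = K_eq · A · (Δh/L) = 0.002180 × 909 × (7.12/17.91) = 0.7877 m³/day.

0.788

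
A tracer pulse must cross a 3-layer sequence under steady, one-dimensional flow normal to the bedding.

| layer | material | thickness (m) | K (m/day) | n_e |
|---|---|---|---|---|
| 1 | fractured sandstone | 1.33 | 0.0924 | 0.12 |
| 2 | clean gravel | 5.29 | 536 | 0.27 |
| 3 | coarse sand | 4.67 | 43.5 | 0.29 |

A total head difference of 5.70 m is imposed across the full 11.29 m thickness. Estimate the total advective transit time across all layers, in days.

With flow normal to the layers, continuity requires the same specific discharge q through every layer.
Σ(b_i/K_i) = 1.33/0.0924 + 5.29/536 + 4.67/43.5 = 14.51 d.
q = Δh / Σ(b_i/K_i) = 5.70 / 14.51 = 0.3928 m/day.
In each layer the seepage velocity is v_i = q/n_i, so the layer transit time is t_i = b_i·n_i / q:
  layer 1 (fractured sandstone): t_1 = 1.33 × 0.12 / 0.3928 = 0.4063 d
  layer 2 (clean gravel): t_2 = 5.29 × 0.27 / 0.3928 = 3.636 d
  layer 3 (coarse sand): t_3 = 4.67 × 0.29 / 0.3928 = 3.448 d
Total t = Σ t_i = 7.490 days.

7.49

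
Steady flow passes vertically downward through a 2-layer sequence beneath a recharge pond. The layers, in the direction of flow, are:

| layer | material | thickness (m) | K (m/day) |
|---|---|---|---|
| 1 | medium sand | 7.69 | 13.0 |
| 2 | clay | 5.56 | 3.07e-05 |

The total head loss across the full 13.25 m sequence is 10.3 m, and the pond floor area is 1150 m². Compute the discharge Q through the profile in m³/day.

Flow is perpendicular to layering, so the layers act in series and the equivalent K is the thickness-weighted harmonic mean.
Total thickness L = 7.69 + 5.56 = 13.25 m.
Σ(b_i/K_i) = 7.69/13.0 + 5.56/3.07e-05 = 1.811e+05 d.
K_eq = L / Σ(b_i/K_i) = 13.25 / 1.811e+05 = 7.316e-05 m/day.
Q = K_eq · A · (Δh/L) = 7.316e-05 × 1150 × (10.3/13.25) = 0.06540 m³/day.

0.0654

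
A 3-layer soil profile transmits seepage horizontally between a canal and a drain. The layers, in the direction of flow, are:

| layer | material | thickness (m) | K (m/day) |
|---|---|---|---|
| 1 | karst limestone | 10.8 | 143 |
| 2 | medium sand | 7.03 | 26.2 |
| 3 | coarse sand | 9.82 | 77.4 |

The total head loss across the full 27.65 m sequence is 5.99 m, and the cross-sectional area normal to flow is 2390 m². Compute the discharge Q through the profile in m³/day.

30400

Flow is perpendicular to layering, so the layers act in series and the equivalent K is the thickness-weighted harmonic mean.
Total thickness L = 10.8 + 7.03 + 9.82 = 27.65 m.
Σ(b_i/K_i) = 10.8/143 + 7.03/26.2 + 9.82/77.4 = 0.4707 d.
K_eq = L / Σ(b_i/K_i) = 27.65 / 0.4707 = 58.74 m/day.
Q = K_eq · A · (Δh/L) = 58.74 × 2390 × (5.99/27.65) = 30413 m³/day.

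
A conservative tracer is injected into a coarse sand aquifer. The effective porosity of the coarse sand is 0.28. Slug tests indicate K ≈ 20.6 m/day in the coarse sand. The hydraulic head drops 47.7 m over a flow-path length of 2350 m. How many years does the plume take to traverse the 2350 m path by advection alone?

Hydraulic gradient i = Δh / L = 47.7 / 2350 = 0.02030.
Darcy flux q = K · i = 20.60 × 0.02030 = 0.4181 m/day.
Seepage velocity v = q / n_e = 0.4181 / 0.28 = 1.493 m/day.
Travel time t = L / v = 2350 / 1.493 = 1574 days = 4.308 years.

4.31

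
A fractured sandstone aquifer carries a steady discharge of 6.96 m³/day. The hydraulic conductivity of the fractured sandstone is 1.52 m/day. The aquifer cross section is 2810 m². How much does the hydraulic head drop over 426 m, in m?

From Q = K·A·i, i = Q / (K·A) = 6.96 / (1.520 × 2810) = 0.001630.
Head loss Δh = i · L = 0.001630 × 426 = 0.6942 m.

0.694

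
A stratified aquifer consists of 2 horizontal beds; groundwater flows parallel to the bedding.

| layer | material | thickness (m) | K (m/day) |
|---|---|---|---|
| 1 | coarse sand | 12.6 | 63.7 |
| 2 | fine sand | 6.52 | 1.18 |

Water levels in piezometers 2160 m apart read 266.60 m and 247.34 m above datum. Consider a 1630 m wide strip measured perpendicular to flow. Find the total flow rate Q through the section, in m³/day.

11800

Flow is parallel to layering, so each bed carries its own Darcy discharge and the transmissivities add.
Σ(K_i·b_i) = 63.7×12.6 + 1.18×6.52 = 810.3 m²/day.
Hydraulic gradient i = (266.60 − 247.34) / 2160 = 19.26 / 2160 = 0.008917.
Q = Σ(K_i·b_i) · W · i = 810.3 × 1630 × 0.008917 = 11777 m³/day.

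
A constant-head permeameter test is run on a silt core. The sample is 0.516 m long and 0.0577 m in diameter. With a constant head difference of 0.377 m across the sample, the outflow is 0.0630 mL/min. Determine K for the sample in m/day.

0.0475

Cross-sectional area A = π·(d/2)² = π × (0.0577/2)² = 0.002615 m².
Convert discharge: 0.0630 mL/min = 1.050e-09 m³/s.
Darcy's law rearranged: K = Q·L / (A·Δh) = 1.050e-09 × 0.516 / (0.002615 × 0.377) = 5.496e-07 m/s = 0.04749 m/day.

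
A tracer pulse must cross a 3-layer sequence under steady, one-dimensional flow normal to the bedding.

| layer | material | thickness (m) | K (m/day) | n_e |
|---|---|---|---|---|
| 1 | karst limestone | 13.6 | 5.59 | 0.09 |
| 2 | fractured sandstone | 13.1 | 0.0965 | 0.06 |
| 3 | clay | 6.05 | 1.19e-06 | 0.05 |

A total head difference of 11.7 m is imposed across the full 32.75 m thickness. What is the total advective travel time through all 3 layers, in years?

2750

With flow normal to the layers, continuity requires the same specific discharge q through every layer.
Σ(b_i/K_i) = 13.6/5.59 + 13.1/0.0965 + 6.05/1.19e-06 = 5.084e+06 d.
q = Δh / Σ(b_i/K_i) = 11.7 / 5.084e+06 = 2.301e-06 m/day.
In each layer the seepage velocity is v_i = q/n_i, so the layer transit time is t_i = b_i·n_i / q:
  layer 1 (karst limestone): t_1 = 13.6 × 0.09 / 2.301e-06 = 5.319e+05 d
  layer 2 (fractured sandstone): t_2 = 13.1 × 0.06 / 2.301e-06 = 3.416e+05 d
  layer 3 (clay): t_3 = 6.05 × 0.05 / 2.301e-06 = 1.314e+05 d
Total t = Σ t_i = 1.005e+06 days = 2751 years.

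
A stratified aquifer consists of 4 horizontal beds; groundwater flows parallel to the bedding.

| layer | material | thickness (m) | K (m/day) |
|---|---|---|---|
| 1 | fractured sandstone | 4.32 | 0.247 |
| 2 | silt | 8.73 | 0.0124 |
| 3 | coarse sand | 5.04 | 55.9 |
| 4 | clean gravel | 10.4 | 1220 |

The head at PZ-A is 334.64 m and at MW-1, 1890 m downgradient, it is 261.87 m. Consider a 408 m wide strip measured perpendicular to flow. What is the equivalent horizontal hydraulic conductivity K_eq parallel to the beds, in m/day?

Flow is parallel to layering, so each bed carries its own Darcy discharge and the transmissivities add.
Σ(K_i·b_i) = 0.247×4.32 + 0.0124×8.73 + 55.9×5.04 + 1220×10.4 = 12971 m²/day.
Total thickness b = 28.49 m, so K_eq = Σ(K_i·b_i)/b = 455.3 m/day.

455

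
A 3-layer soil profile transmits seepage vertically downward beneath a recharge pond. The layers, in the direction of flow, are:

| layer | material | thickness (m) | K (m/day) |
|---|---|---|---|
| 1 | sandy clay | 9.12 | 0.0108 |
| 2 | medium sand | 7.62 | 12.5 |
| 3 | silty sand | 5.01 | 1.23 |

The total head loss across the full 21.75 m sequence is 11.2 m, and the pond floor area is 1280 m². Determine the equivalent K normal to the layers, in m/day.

0.0256

Flow is perpendicular to layering, so the layers act in series and the equivalent K is the thickness-weighted harmonic mean.
Total thickness L = 9.12 + 7.62 + 5.01 = 21.75 m.
Σ(b_i/K_i) = 9.12/0.0108 + 7.62/12.5 + 5.01/1.23 = 849.1 d.
K_eq = L / Σ(b_i/K_i) = 21.75 / 849.1 = 0.02561 m/day.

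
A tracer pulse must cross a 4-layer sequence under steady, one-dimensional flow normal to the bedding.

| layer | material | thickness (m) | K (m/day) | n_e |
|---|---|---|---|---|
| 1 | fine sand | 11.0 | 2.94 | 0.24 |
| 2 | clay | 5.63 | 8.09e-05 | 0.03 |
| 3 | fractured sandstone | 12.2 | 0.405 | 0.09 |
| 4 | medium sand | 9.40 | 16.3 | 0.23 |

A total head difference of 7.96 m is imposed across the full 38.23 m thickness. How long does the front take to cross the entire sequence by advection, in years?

With flow normal to the layers, continuity requires the same specific discharge q through every layer.
Σ(b_i/K_i) = 11.0/2.94 + 5.63/8.09e-05 + 12.2/0.405 + 9.40/16.3 = 69627 d.
q = Δh / Σ(b_i/K_i) = 7.96 / 69627 = 0.0001143 m/day.
In each layer the seepage velocity is v_i = q/n_i, so the layer transit time is t_i = b_i·n_i / q:
  layer 1 (fine sand): t_1 = 11.0 × 0.24 / 0.0001143 = 23092 d
  layer 2 (clay): t_2 = 5.63 × 0.03 / 0.0001143 = 1477 d
  layer 3 (fractured sandstone): t_3 = 12.2 × 0.09 / 0.0001143 = 9604 d
  layer 4 (medium sand): t_4 = 9.40 × 0.23 / 0.0001143 = 18911 d
Total t = Σ t_i = 53085 days = 145.3 years.

145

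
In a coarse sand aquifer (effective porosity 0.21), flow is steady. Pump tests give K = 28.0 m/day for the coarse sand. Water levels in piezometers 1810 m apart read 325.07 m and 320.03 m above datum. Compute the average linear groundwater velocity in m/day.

0.371

Hydraulic gradient i = (325.07 − 320.03) / 1810 = 5.04 / 1810 = 0.002785.
Darcy flux q = K · i = 28.00 × 0.002785 = 0.07797 m/day.
Seepage velocity v = q / n_e = 0.07797 / 0.21 = 0.3713 m/day.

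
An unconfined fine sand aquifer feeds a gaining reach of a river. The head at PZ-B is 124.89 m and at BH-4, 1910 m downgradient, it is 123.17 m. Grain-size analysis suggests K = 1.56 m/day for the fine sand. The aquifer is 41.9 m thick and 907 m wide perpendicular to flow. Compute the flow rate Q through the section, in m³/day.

Cross-sectional area A = 907 × 41.9 = 38003 m².
Hydraulic gradient i = (124.89 − 123.17) / 1910 = 1.72 / 1910 = 0.0009005.
Darcy's law: Q = K · A · i = 1.560 × 38003 × 0.0009005 = 53.39 m³/day.

53.4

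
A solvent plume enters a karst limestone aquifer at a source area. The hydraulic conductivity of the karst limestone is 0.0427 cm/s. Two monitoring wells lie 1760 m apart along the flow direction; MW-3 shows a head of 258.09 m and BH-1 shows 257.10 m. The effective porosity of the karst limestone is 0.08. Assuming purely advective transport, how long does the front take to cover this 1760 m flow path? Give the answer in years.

Convert K: 0.0427 cm/s × 864 = 36.89 m/day.
Hydraulic gradient i = (258.09 − 257.10) / 1760 = 0.99 / 1760 = 0.0005625.
Darcy flux q = K · i = 36.89 × 0.0005625 = 0.02075 m/day.
Seepage velocity v = q / n_e = 0.02075 / 0.08 = 0.2594 m/day.
Travel time t = L / v = 1760 / 0.2594 = 6785 days = 18.58 years.

18.6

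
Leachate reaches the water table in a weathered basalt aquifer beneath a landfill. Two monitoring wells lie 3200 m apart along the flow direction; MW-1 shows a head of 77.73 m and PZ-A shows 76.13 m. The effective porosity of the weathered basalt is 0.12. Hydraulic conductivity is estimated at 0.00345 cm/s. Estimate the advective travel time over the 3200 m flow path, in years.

705

Convert K: 0.00345 cm/s × 864 = 2.981 m/day.
Hydraulic gradient i = (77.73 − 76.13) / 3200 = 1.6 / 3200 = 0.0005000.
Darcy flux q = K · i = 2.981 × 0.0005000 = 0.001490 m/day.
Seepage velocity v = q / n_e = 0.001490 / 0.12 = 0.01242 m/day.
Travel time t = L / v = 3200 / 0.01242 = 2.576e+05 days = 705.4 years.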